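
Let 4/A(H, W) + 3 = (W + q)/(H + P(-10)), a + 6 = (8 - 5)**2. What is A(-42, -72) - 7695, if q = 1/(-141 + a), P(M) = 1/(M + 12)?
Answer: -13941372/1811 ≈ -7698.2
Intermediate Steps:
a = 3 (a = -6 + (8 - 5)**2 = -6 + 3**2 = -6 + 9 = 3)
P(M) = 1/(12 + M)
q = -1/138 (q = 1/(-141 + 3) = 1/(-138) = -1/138 ≈ -0.0072464)
A(H, W) = 4/(-3 + (-1/138 + W)/(1/2 + H)) (A(H, W) = 4/(-3 + (W - 1/138)/(H + 1/(12 - 10))) = 4/(-3 + (-1/138 + W)/(H + 1/2)) = 4/(-3 + (-1/138 + W)/(1/2 + H)))
A(-42, -72) - 7695 = 138*(-1 - 2*(-42))/(104 - 69*(-72) + 207*(-42)) - 7695 = 138*(-1 + 84)/(104 + 4968 - 8694) - 7695 = 138*83/(-3622) - 7695 = 138*(-1/3622)*83 - 7695 = -5727/1811 - 7695 = -13941372/1811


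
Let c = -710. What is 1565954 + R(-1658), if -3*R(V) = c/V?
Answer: 3894527243/2487 ≈ 1.5660e+6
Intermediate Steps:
R(V) = 710/(3*V) (R(V) = -(-710)/(3*V) = 710/(3*V))
1565954 + R(-1658) = 1565954 + (710/3)/(-1658) = 1565954 + (710/3)*(-1/1658) = 1565954 - 355/2487 = 3894527243/2487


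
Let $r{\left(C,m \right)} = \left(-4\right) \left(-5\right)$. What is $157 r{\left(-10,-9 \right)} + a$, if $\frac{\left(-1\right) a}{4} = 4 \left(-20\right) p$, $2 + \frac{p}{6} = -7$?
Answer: $-14140$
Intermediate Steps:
$p = -54$ ($p = -12 + 6 \left(-7\right) = -12 - 42 = -54$)
$r{\left(C,m \right)} = 20$
$a = -17280$ ($a = - 4 \cdot 4 \left(-20\right) \left(-54\right) = - 4 \left(\left(-80\right) \left(-54\right)\right) = \left(-4\right) 4320 = -17280$)
$157 r{\left(-10,-9 \right)} + a = 157 \cdot 20 - 17280 = 3140 - 17280 = -14140$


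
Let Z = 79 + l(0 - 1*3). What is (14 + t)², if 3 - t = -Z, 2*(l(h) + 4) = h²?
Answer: 37249/4 ≈ 9312.3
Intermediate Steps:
l(h) = -4 + h²/2
Z = 159/2 (Z = 79 + (-4 + (0 - 1*3)²/2) = 79 + (-4 + (0 - 3)²/2) = 79 + (-4 + (½)*(-3)²) = 79 + (-4 + (½)*9) = 79 + (-4 + 9/2) = 79 + ½ = 159/2 ≈ 79.500)
t = 165/2 (t = 3 - (-1)*159/2 = 3 - 1*(-159/2) = 3 + 159/2 = 165/2 ≈ 82.500)
(14 + t)² = (14 + 165/2)² = (193/2)² = 37249/4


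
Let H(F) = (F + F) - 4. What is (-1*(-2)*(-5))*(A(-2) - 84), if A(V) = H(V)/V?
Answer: 800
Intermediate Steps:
H(F) = -4 + 2*F (H(F) = 2*F - 4 = -4 + 2*F)
A(V) = (-4 + 2*V)/V
(-1*(-2)*(-5))*(A(-2) - 84) = (-1*(-2)*(-5))*((2 - 4/(-2)) - 84) = (2*(-5))*((2 - 4*(-½)) - 84) = -10*((2 + 2) - 84) = -10*(4 - 84) = -10*(-80) = 800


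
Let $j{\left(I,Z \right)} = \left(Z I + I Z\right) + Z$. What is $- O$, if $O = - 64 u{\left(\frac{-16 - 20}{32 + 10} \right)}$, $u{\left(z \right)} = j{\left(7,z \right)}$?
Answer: $- \frac{5760}{7} \approx -822.86$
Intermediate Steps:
$j{\left(I,Z \right)} = Z + 2 I Z$ ($j{\left(I,Z \right)} = \left(I Z + I Z\right) + Z = 2 I Z + Z = Z + 2 I Z$)
$u{\left(z \right)} = 15 z$ ($u{\left(z \right)} = z \left(1 + 2 \cdot 7\right) = z \left(1 + 14\right) = z 15 = 15 z$)
$O = \frac{5760}{7}$ ($O = - 64 \cdot 15 \frac{-16 - 20}{32 + 10} = - 64 \cdot 15 \left(- \frac{36}{42}\right) = - 64 \cdot 15 \left(\left(-36\right) \frac{1}{42}\right) = - 64 \cdot 15 \left(- \frac{6}{7}\right) = \left(-64\right) \left(- \frac{90}{7}\right) = \frac{5760}{7} \approx 822.86$)
$- O = \left(-1\right) \frac{5760}{7} = - \frac{5760}{7}$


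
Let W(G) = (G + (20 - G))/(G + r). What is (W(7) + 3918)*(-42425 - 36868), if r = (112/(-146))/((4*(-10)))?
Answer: -132752552048/427 ≈ -3.1090e+8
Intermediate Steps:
r = 7/365 (r = (112*(-1/146))/(-40) = -56/73*(-1/40) = 7/365 ≈ 0.019178)
W(G) = 20/(7/365 + G) (W(G) = (G + (20 - G))/(G + 7/365) = 20/(7/365 + G))
(W(7) + 3918)*(-42425 - 36868) = (7300/(7 + 365*7) + 3918)*(-42425 - 36868) = (7300/(7 + 2555) + 3918)*(-79293) = (7300/2562 + 3918)*(-79293) = (7300*(1/2562) + 3918)*(-79293) = (3650/1281 + 3918)*(-79293) = (5022608/1281)*(-79293) = -132752552048/427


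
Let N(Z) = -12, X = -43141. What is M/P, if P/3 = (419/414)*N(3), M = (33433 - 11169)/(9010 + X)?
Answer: 256036/14300889 ≈ 0.017904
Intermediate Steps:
M = -22264/34131 (M = (33433 - 11169)/(9010 - 43141) = 22264/(-34131) = 22264*(-1/34131) = -22264/34131 ≈ -0.65231)
P = -838/23 (P = 3*((419/414)*(-12)) = 3*(-838/69) = -838/23 ≈ -36.435)
M/P = -22264/(34131*(-838/23)) = -22264/34131*(-23/838) = 256036/14300889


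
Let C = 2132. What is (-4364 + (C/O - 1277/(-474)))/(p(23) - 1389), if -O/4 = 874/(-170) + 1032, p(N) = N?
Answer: 180458041867/56514345972 ≈ 3.1931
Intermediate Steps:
O = -349132/85 (O = -4*(874/(-170) + 1032) = -4*(874*(-1/170) + 1032) = -4*(-437/85 + 1032) = -4*87283/85 = -349132/85 ≈ -4107.4)
(-4364 + (C/O - 1277/(-474)))/(p(23) - 1389) = (-4364 + (2132/(-349132/85) - 1277/(-474)))/(23 - 1389) = (-4364 + (2132*(-85/349132) - 1277*(-1/474)))/(-1366) = (-4364 + (-45305/87283 + 1277/474))*(-1/1366) = (-4364 + 89985821/41372142)*(-1/1366) = -180458041867/41372142*(-1/1366) = 180458041867/56514345972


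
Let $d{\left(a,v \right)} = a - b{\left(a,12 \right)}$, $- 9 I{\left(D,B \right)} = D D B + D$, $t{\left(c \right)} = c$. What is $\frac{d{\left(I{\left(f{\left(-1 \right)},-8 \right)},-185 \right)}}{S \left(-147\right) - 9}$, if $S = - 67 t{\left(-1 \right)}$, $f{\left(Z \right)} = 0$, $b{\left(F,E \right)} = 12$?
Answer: $\frac{2}{1643} \approx 0.0012173$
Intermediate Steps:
$I{\left(D,B \right)} = - \frac{D}{9} - \frac{B D^{2}}{9}$ ($I{\left(D,B \right)} = - \frac{D D B + D}{9} = - \frac{D^{2} B + D}{9} = - \frac{B D^{2} + D}{9} = - \frac{D + B D^{2}}{9} = - \frac{D}{9} - \frac{B D^{2}}{9}$)
$S = 67$ ($S = \left(-67\right) \left(-1\right) = 67$)
$d{\left(a,v \right)} = -12 + a$ ($d{\left(a,v \right)} = a - 12 = -12 + a$)
$\frac{d{\left(I{\left(f{\left(-1 \right)},-8 \right)},-185 \right)}}{S \left(-147\right) - 9} = \frac{-12 - 0 \left(1 - 0\right)}{67 \left(-147\right) - 9} = \frac{-12 - 0 \left(1 + 0\right)}{-9849 - 9} = \frac{-12 - 0 \cdot 1}{-9858} = \left(-12 + 0\right) \left(- \frac{1}{9858}\right) = \left(-12\right) \left(- \frac{1}{9858}\right) = \frac{2}{1643}$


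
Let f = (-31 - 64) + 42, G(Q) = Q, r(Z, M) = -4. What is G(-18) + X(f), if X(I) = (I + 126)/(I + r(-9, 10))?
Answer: -1099/57 ≈ -19.281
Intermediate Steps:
f = -53 (f = -95 + 42 = -53)
X(I) = (126 + I)/(-4 + I) (X(I) = (I + 126)/(I - 4) = (126 + I)/(-4 + I))
G(-18) + X(f) = -18 + (126 - 53)/(-4 - 53) = -18 + 73/(-57) = -18 - 1/57*73 = -18 - 73/57 = -1099/57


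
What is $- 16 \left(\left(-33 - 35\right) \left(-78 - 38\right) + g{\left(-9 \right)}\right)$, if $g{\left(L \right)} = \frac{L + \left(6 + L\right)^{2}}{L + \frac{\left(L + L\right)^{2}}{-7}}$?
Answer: $-126208$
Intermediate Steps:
$g{\left(L \right)} = \frac{L + \left(6 + L\right)^{2}}{L - \frac{4 L^{2}}{7}}$ ($g{\left(L \right)} = \frac{L + \left(6 + L\right)^{2}}{L + \left(2 L\right)^{2} \left(- \frac{1}{7}\right)} = \frac{L + \left(6 + L\right)^{2}}{L + 4 L^{2} \left(- \frac{1}{7}\right)} = \frac{L + \left(6 + L\right)^{2}}{L - \frac{4 L^{2}}{7}}$)
$- 16 \left(\left(-33 - 35\right) \left(-78 - 38\right) + g{\left(-9 \right)}\right) = - 16 \left(\left(-33 - 35\right) \left(-78 - 38\right) + \frac{7 \left(\left(-1\right) \left(-9\right) - \left(6 - 9\right)^{2}\right)}{\left(-9\right) \left(-7 + 4 \left(-9\right)\right)}\right) = - 16 \left(\left(-68\right) \left(-116\right) + 7 \left(- \frac{1}{9}\right) \frac{1}{-7 - 36} \left(9 - \left(-3\right)^{2}\right)\right) = - 16 \left(7888 + 7 \left(- \frac{1}{9}\right) \frac{1}{-43} \left(9 - 9\right)\right) = - 16 \left(7888 + 7 \left(- \frac{1}{9}\right) \left(- \frac{1}{43}\right) \left(9 - 9\right)\right) = - 16 \left(7888 + 7 \left(- \frac{1}{9}\right) \left(- \frac{1}{43}\right) 0\right) = - 16 \left(7888 + 0\right) = \left(-16\right) 7888 = -126208$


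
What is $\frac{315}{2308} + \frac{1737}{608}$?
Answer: $\frac{1050129}{350816} \approx 2.9934$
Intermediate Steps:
$\frac{315}{2308} + \frac{1737}{608} = \frac{1050129}{350816}$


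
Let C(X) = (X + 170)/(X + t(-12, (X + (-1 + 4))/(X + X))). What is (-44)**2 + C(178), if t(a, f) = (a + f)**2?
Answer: 76119783632/39295289 ≈ 1937.1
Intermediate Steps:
C(X) = (170 + X)/(X + (-12 + (3 + X)/(2*X))**2) (C(X) = (X + 170)/(X + (-12 + (X + (-1 + 4))/(X + X))**2) = (170 + X)/(X + (-12 + (X + 3)/((2*X)))**2) = (170 + X)/(X + (-12 + (3 + X)*(1/(2*X)))**2) = (170 + X)/(X + (-12 + (3 + X)/(2*X))**2))
(-44)**2 + C(178) = (-44)**2 + 4*178**2*(170 + 178)/((-3 + 23*178)**2 + 4*178**3) = 1936 + 4*31684*348/((-3 + 4094)**2 + 4*5639752) = 1936 + 4*31684*348/(4091**2 + 22559008) = 1936 + 4*31684*348/(16736281 + 22559008) = 1936 + 4*31684*348/39295289 = 1936 + 4*31684*(1/39295289)*348 = 1936 + 44104128/39295289 = 76119783632/39295289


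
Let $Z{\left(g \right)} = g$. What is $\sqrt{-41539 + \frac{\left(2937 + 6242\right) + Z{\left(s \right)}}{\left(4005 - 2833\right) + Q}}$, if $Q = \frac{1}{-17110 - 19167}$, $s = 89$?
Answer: $\frac{i \sqrt{75074298866749549263}}{42516643} \approx 203.79 i$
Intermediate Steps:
$Q = - \frac{1}{36277}$ ($Q = \frac{1}{-36277} = - \frac{1}{36277} \approx -2.7566 \cdot 10^{-5}$)
$\sqrt{-41539 + \frac{\left(2937 + 6242\right) + Z{\left(s \right)}}{\left(4005 - 2833\right) + Q}} = \sqrt{-41539 + \frac{\left(2937 + 6242\right) + 89}{\left(4005 - 2833\right) - \frac{1}{36277}}} = \sqrt{-41539 + \frac{9179 + 89}{\left(4005 - 2833\right) - \frac{1}{36277}}} = \sqrt{-41539 + \frac{9268}{1172 - \frac{1}{36277}}} = \sqrt{-41539 + \frac{9268}{\frac{42516643}{36277}}} = \sqrt{-41539 + 9268 \cdot \frac{36277}{42516643}} = \sqrt{-41539 + \frac{336215236}{42516643}} = \sqrt{- \frac{1765762618341}{42516643}} = \frac{i \sqrt{75074298866749549263}}{42516643}$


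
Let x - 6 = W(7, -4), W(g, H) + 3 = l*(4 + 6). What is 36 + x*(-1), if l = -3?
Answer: 63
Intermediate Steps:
W(g, H) = -33 (W(g, H) = -3 - 3*(4 + 6) = -3 - 3*10 = -3 - 30 = -33)
x = -27 (x = 6 - 33 = -27)
36 + x*(-1) = 36 - 27*(-1) = 36 + 27 = 63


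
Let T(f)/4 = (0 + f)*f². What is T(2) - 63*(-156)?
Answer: 9860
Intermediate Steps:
T(f) = 4*f³ (T(f) = 4*((0 + f)*f²) = 4*(f*f²) = 4*f³)
T(2) - 63*(-156) = 4*2³ - 63*(-156) = 4*8 + 9828 = 32 + 9828 = 9860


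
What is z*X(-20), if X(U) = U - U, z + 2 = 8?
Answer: 0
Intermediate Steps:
z = 6 (z = -2 + 8 = 6)
X(U) = 0
z*X(-20) = 6*0 = 0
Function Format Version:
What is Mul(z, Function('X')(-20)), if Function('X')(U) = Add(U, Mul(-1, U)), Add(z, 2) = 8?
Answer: 0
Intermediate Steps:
z = 6 (z = Add(-2, 8) = 6)
Function('X')(U) = 0
Mul(z, Function('X')(-20)) = Mul(6, 0) = 0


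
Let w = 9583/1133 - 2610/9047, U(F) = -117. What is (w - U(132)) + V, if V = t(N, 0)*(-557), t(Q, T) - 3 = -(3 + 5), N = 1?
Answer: 29829968673/10250251 ≈ 2910.2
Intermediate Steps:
w = 83740271/10250251 (w = 9583*(1/1133) - 2610*1/9047 = 9583/1133 - 2610/9047 = 83740271/10250251 ≈ 8.1696)
t(Q, T) = -5 (t(Q, T) = 3 - (3 + 5) = 3 - 1*8 = 3 - 8 = -5)
V = 2785 (V = -5*(-557) = 2785)
(w - U(132)) + V = (83740271/10250251 - 1*(-117)) + 2785 = (83740271/10250251 + 117) + 2785 = 1283019638/10250251 + 2785 = 29829968673/10250251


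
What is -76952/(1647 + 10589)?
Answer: -19238/3059 ≈ -6.2890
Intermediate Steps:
-76952/(1647 + 10589) = -76952/12236 = -76952*1/12236 = -19238/3059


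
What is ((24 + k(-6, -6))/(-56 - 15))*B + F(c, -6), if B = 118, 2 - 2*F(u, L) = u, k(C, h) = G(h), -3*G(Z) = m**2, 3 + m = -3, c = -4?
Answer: -1203/71 ≈ -16.944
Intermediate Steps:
m = -6 (m = -3 - 3 = -6)
G(Z) = -12 (G(Z) = -1/3*(-6)**2 = -1/3*36 = -12)
k(C, h) = -12
F(u, L) = 1 - u/2
((24 + k(-6, -6))/(-56 - 15))*B + F(c, -6) = ((24 - 12)/(-56 - 15))*118 + (1 - 1/2*(-4)) = (12/(-71))*118 + (1 + 2) = (12*(-1/71))*118 + 3 = -12/71*118 + 3 = -1416/71 + 3 = -1203/71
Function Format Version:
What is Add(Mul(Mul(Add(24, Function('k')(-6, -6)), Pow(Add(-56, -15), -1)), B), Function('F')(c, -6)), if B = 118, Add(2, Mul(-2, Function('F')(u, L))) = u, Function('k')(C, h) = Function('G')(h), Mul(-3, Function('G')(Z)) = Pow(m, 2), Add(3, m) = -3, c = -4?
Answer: Rational(-1203, 71) ≈ -16.944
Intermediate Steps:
m = -6 (m = Add(-3, -3) = -6)
Function('G')(Z) = -12 (Function('G')(Z) = Mul(Rational(-1, 3), Pow(-6, 2)) = Mul(Rational(-1, 3), 36) = -12)
Function('k')(C, h) = -12
Function('F')(u, L) = Add(1, Mul(Rational(-1, 2), u))
Add(Mul(Mul(Add(24, Function('k')(-6, -6)), Pow(Add(-56, -15), -1)), B), Function('F')(c, -6)) = Add(Mul(Mul(Add(24, -12), Pow(Add(-56, -15), -1)), 118), Add(1, Mul(Rational(-1, 2), -4))) = Add(Mul(Mul(12, Pow(-71, -1)), 118), Add(1, 2)) = Add(Mul(Mul(12, Rational(-1, 71)), 118), 3) = Add(Mul(Rational(-12, 71), 118), 3) = Add(Rational(-1416, 71), 3) = Rational(-1203, 71)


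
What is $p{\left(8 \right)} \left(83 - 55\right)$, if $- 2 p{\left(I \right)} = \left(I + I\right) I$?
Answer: $-1792$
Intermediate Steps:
$p{\left(I \right)} = - I^{2}$ ($p{\left(I \right)} = - \frac{\left(I + I\right) I}{2} = - \frac{2 I I}{2} = - \frac{2 I^{2}}{2} = - I^{2}$)
$p{\left(8 \right)} \left(83 - 55\right) = - 8^{2} \left(83 - 55\right) = \left(-1\right) 64 \cdot 28 = \left(-64\right) 28 = -1792$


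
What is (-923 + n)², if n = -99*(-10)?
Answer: 4489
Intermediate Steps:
n = 990
(-923 + n)² = (-923 + 990)² = 67² = 4489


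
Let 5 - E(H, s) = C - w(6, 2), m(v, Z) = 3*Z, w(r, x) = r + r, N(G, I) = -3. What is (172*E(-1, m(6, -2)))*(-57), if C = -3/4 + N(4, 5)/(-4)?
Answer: -166668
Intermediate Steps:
w(r, x) = 2*r
C = 0 (C = -3/4 - 3/(-4) = -3*¼ - 3*(-¼) = -¾ + ¾ = 0)
E(H, s) = 17 (E(H, s) = 5 - (0 - 2*6) = 5 - (0 - 1*12) = 5 - (0 - 12) = 5 - 1*(-12) = 5 + 12 = 17)
(172*E(-1, m(6, -2)))*(-57) = (172*17)*(-57) = 2924*(-57) = -166668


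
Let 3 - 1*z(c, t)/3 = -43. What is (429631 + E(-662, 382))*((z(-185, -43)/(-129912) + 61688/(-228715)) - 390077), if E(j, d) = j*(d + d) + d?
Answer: 29267431474887689031/990427436 ≈ 2.9550e+10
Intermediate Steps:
z(c, t) = 138 (z(c, t) = 9 - 3*(-43) = 9 + 129 = 138)
E(j, d) = d + 2*d*j (E(j, d) = j*(2*d) + d = 2*d*j + d = d + 2*d*j)
(429631 + E(-662, 382))*((z(-185, -43)/(-129912) + 61688/(-228715)) - 390077) = (429631 + 382*(1 + 2*(-662)))*((138/(-129912) + 61688/(-228715)) - 390077) = (429631 + 382*(1 - 1324))*((138*(-1/129912) + 61688*(-1/228715)) - 390077) = (429631 + 382*(-1323))*((-23/21652 - 61688/228715) - 390077) = (429631 - 505386)*(-1340929021/4952137180 - 390077) = -75755*(-1931716155691881/4952137180) = 29267431474887689031/990427436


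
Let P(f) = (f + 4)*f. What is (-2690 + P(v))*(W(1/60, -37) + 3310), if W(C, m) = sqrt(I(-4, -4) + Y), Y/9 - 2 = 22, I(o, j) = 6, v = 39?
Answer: -3353030 - 1013*sqrt(222) ≈ -3.3681e+6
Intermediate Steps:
Y = 216 (Y = 18 + 9*22 = 18 + 198 = 216)
W(C, m) = sqrt(222) (W(C, m) = sqrt(6 + 216) = sqrt(222))
P(f) = f*(4 + f) (P(f) = (4 + f)*f = f*(4 + f))
(-2690 + P(v))*(W(1/60, -37) + 3310) = (-2690 + 39*(4 + 39))*(sqrt(222) + 3310) = (-2690 + 39*43)*(3310 + sqrt(222)) = (-2690 + 1677)*(3310 + sqrt(222)) = -1013*(3310 + sqrt(222)) = -3353030 - 1013*sqrt(222)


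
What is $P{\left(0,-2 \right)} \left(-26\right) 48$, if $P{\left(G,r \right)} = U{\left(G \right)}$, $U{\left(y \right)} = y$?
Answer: $0$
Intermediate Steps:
$P{\left(G,r \right)} = G$
$P{\left(0,-2 \right)} \left(-26\right) 48 = 0 \left(-26\right) 48 = 0 \cdot 48 = 0$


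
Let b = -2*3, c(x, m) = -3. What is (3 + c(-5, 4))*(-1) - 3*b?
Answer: 18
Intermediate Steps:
b = -6
(3 + c(-5, 4))*(-1) - 3*b = (3 - 3)*(-1) - 3*(-6) = 0*(-1) + 18 = 0 + 18 = 18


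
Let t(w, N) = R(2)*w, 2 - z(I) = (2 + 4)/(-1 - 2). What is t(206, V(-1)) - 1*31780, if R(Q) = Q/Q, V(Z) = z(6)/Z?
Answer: -31574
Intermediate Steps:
z(I) = 4 (z(I) = 2 - (2 + 4)/(-1 - 2) = 2 - 6/(-3) = 2 - 6*(-1)/3 = 2 - 1*(-2) = 2 + 2 = 4)
V(Z) = 4/Z
R(Q) = 1
t(w, N) = w (t(w, N) = 1*w = w)
t(206, V(-1)) - 1*31780 = 206 - 1*31780 = 206 - 31780 = -31574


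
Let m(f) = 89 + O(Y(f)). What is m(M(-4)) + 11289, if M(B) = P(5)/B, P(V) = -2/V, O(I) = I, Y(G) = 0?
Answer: 11378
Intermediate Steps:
M(B) = -2/(5*B) (M(B) = (-2/5)/B = (-2*1/5)/B = -2/(5*B))
m(f) = 89 (m(f) = 89 + 0 = 89)
m(M(-4)) + 11289 = 89 + 11289 = 11378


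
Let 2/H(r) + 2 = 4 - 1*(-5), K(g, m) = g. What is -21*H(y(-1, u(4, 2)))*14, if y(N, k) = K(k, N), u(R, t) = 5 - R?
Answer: -84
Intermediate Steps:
y(N, k) = k
H(r) = 2/7 (H(r) = 2/(-2 + (4 - 1*(-5))) = 2/(-2 + (4 + 5)) = 2/(-2 + 9) = 2/7)
-21*H(y(-1, u(4, 2)))*14 = -21*2/7*14 = -6*14 = -84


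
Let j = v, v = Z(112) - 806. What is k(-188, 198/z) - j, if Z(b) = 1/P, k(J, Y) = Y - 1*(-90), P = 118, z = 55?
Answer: 530759/590 ≈ 899.59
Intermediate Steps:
k(J, Y) = 90 + Y (k(J, Y) = Y + 90 = 90 + Y)
Z(b) = 1/118
v = -95107/118 (v = 1/118 - 806 = -95107/118 ≈ -805.99)
j = -95107/118 ≈ -805.99
k(-188, 198/z) - j = (90 + 198/55) - 1*(-95107/118) = (90 + 198*(1/55)) + 95107/118 = (90 + 18/5) + 95107/118 = 468/5 + 95107/118 = 530759/590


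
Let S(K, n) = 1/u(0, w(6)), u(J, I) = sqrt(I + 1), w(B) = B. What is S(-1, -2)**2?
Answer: 1/7 ≈ 0.14286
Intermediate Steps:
u(J, I) = sqrt(1 + I)
S(K, n) = sqrt(7)/7 (S(K, n) = 1/(sqrt(1 + 6)) = 1/(sqrt(7)) = sqrt(7)/7)
S(-1, -2)**2 = (sqrt(7)/7)**2 = 1/7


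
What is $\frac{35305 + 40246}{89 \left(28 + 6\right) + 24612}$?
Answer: $\frac{75551}{27638} \approx 2.7336$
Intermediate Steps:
$\frac{35305 + 40246}{89 \left(28 + 6\right) + 24612} = \frac{75551}{89 \cdot 34 + 24612} = \frac{75551}{3026 + 24612} = \frac{75551}{27638}$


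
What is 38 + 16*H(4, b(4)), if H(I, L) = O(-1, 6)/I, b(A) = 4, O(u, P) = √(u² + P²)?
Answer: 38 + 4*√37 ≈ 62.331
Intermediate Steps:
O(u, P) = √(P² + u²)
H(I, L) = √37/I (H(I, L) = √(6² + (-1)²)/I = √(36 + 1)/I = √37/I)
38 + 16*H(4, b(4)) = 38 + 16*(√37/4) = 38 + 4*√37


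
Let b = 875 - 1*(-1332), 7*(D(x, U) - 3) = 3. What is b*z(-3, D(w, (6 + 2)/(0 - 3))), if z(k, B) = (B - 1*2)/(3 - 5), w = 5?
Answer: -11035/7 ≈ -1576.4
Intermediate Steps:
D(x, U) = 24/7 (D(x, U) = 3 + (⅐)*3 = 3 + 3/7 = 24/7)
z(k, B) = 1 - B/2 (z(k, B) = (B - 2)/(-2) = (-2 + B)*(-½) = 1 - B/2)
b = 2207 (b = 875 + 1332 = 2207)
b*z(-3, D(w, (6 + 2)/(0 - 3))) = 2207*(1 - ½*24/7) = 2207*(1 - 12/7) = 2207*(-5/7) = -11035/7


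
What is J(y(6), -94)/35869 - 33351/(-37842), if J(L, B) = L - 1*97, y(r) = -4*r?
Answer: 397229379/452451566 ≈ 0.87795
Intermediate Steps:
J(L, B) = -97 + L (J(L, B) = L - 97 = -97 + L)
J(y(6), -94)/35869 - 33351/(-37842) = (-97 - 4*6)/35869 - 33351/(-37842) = (-97 - 24)*(1/35869) - 33351*(-1/37842) = -121*1/35869 + 11117/12614 = -121/35869 + 11117/12614 = 397229379/452451566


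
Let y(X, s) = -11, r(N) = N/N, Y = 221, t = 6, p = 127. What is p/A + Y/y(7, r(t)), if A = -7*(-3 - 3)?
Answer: -7885/462 ≈ -17.067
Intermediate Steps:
A = 42 (A = -7*(-6) = 42)
r(N) = 1
p/A + Y/y(7, r(t)) = 127/42 + 221/(-11) = 127*(1/42) + 221*(-1/11) = 127/42 - 221/11 = -7885/462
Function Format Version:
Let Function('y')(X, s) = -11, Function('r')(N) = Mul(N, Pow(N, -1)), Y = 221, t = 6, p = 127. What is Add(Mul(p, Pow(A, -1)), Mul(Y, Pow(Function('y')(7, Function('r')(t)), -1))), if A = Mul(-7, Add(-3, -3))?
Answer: Rational(-7885, 462) ≈ -17.067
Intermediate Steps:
A = 42 (A = Mul(-7, -6) = 42)
Function('r')(N) = 1
Add(Mul(p, Pow(A, -1)), Mul(Y, Pow(Function('y')(7, Function('r')(t)), -1))) = Add(Mul(127, Pow(42, -1)), Mul(221, Pow(-11, -1))) = Add(Mul(127, Rational(1, 42)), Mul(221, Rational(-1, 11))) = Add(Rational(127, 42), Rational(-221, 11)) = Rational(-7885, 462)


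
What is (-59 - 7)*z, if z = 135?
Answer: -8910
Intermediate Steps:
(-59 - 7)*z = (-59 - 7)*135 = -66*135 = -8910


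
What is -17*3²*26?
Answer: -3978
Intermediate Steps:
-17*3²*26 = -17*9*26 = -153*26 = -3978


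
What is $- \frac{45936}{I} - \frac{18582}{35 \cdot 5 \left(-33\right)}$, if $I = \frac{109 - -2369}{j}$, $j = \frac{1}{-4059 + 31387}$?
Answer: $\frac{1248100361}{387972200} \approx 3.217$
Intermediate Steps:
$j = \frac{1}{27328} \approx 3.6592 \cdot 10^{-5}$
$I = 67718784$ ($I = \left(109 - -2369\right) \frac{1}{\frac{1}{27328}} = \left(109 + 2369\right) 27328 = 2478 \cdot 27328 = 67718784$)
$- \frac{45936}{I} - \frac{18582}{35 \cdot 5 \left(-33\right)} = - \frac{45936}{67718784} - \frac{18582}{35 \cdot 5 \left(-33\right)} = \left(-45936\right) \frac{1}{67718784} - \frac{18582}{175 \left(-33\right)} = - \frac{957}{1410808} - \frac{18582}{-5775} = - \frac{957}{1410808} - - \frac{6194}{1925} = - \frac{957}{1410808} + \frac{6194}{1925} = \frac{1248100361}{387972200}$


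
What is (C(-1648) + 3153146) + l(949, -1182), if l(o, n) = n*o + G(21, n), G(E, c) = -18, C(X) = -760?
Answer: 2030650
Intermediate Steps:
l(o, n) = -18 + n*o (l(o, n) = n*o - 18 = -18 + n*o)
(C(-1648) + 3153146) + l(949, -1182) = (-760 + 3153146) + (-18 - 1182*949) = 3152386 + (-18 - 1121718) = 3152386 - 1121736 = 2030650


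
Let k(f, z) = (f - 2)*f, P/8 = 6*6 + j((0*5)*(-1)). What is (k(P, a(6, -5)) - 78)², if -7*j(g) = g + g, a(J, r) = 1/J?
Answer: 6771644100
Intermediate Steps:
j(g) = -2*g/7 (j(g) = -(g + g)/7 = -2*g/7)
P = 288 (P = 8*(6*6 - 2*0*5*(-1)/7) = 8*(36 - 0*(-1)) = 8*(36 - 2/7*0) = 8*(36 + 0) = 8*36 = 288)
k(f, z) = f*(-2 + f) (k(f, z) = (-2 + f)*f = f*(-2 + f))
(k(P, a(6, -5)) - 78)² = (288*(-2 + 288) - 78)² = (288*286 - 78)² = (82368 - 78)² = 82290² = 6771644100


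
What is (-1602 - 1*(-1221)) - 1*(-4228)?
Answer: 3847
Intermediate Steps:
(-1602 - 1*(-1221)) - 1*(-4228) = (-1602 + 1221) + 4228 = -381 + 4228 = 3847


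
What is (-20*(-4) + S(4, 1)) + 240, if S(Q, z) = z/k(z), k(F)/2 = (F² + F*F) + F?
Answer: 1921/6 ≈ 320.17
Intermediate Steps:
k(F) = 2*F + 4*F² (k(F) = 2*((F² + F*F) + F) = 2*((F² + F²) + F) = 2*(2*F² + F) = 2*(F + 2*F²) = 2*F + 4*F²)
S(Q, z) = 1/(2*(1 + 2*z)) (S(Q, z) = z/((2*z*(1 + 2*z))) = z*(1/(2*z*(1 + 2*z))) = 1/(2*(1 + 2*z)))
(-20*(-4) + S(4, 1)) + 240 = (-20*(-4) + 1/(2*(1 + 2*1))) + 240 = (80 + 1/(2*(1 + 2))) + 240 = (80 + (½)/3) + 240 = (80 + (½)*(⅓)) + 240 = (80 + ⅙) + 240 = 481/6 + 240 = 1921/6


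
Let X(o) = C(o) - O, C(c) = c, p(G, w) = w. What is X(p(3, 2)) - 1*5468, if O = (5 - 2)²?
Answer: -5475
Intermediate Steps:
O = 9 (O = 3² = 9)
X(o) = -9 + o (X(o) = o - 1*9 = o - 9 = -9 + o)
X(p(3, 2)) - 1*5468 = (-9 + 2) - 1*5468 = -7 - 5468 = -5475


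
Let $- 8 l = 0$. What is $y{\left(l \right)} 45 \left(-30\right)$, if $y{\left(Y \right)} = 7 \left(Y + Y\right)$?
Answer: $0$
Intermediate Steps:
$l = 0$ ($l = \left(- \frac{1}{8}\right) 0 = 0$)
$y{\left(Y \right)} = 14 Y$ ($y{\left(Y \right)} = 7 \cdot 2 Y = 14 Y$)
$y{\left(l \right)} 45 \left(-30\right) = 14 \cdot 0 \cdot 45 \left(-30\right) = 0 \cdot 45 \left(-30\right) = 0 \left(-30\right) = 0$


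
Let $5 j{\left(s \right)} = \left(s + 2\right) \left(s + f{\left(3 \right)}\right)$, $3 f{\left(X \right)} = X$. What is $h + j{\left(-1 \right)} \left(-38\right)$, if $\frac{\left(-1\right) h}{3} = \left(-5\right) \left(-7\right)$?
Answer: $-105$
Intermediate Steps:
$f{\left(X \right)} = \frac{X}{3}$
$h = -105$ ($h = - 3 \left(\left(-5\right) \left(-7\right)\right) = \left(-3\right) 35 = -105$)
$j{\left(s \right)} = \frac{\left(1 + s\right) \left(2 + s\right)}{5}$ ($j{\left(s \right)} = \frac{\left(s + 2\right) \left(s + \frac{1}{3} \cdot 3\right)}{5} = \frac{\left(2 + s\right) \left(s + 1\right)}{5} = \frac{\left(2 + s\right) \left(1 + s\right)}{5} = \frac{\left(1 + s\right) \left(2 + s\right)}{5}$)
$h + j{\left(-1 \right)} \left(-38\right) = -105 + \left(\frac{2}{5} + \frac{\left(-1\right)^{2}}{5} + \frac{3}{5} \left(-1\right)\right) \left(-38\right) = -105 + \left(\frac{2}{5} + \frac{1}{5} \cdot 1 - \frac{3}{5}\right) \left(-38\right) = -105 + \left(\frac{2}{5} + \frac{1}{5} - \frac{3}{5}\right) \left(-38\right) = -105 + 0 \left(-38\right) = -105 + 0 = -105$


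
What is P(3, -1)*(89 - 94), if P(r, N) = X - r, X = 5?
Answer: -10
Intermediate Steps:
P(r, N) = 5 - r
P(3, -1)*(89 - 94) = (5 - 1*3)*(89 - 94) = (5 - 3)*(-5) = 2*(-5) = -10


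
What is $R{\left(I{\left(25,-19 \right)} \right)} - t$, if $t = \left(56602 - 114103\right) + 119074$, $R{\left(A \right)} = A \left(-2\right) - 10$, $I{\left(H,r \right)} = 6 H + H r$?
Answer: $-60933$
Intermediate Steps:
$R{\left(A \right)} = -10 - 2 A$ ($R{\left(A \right)} = - 2 A - 10 = -10 - 2 A$)
$t = 61573$ ($t = -57501 + 119074 = 61573$)
$R{\left(I{\left(25,-19 \right)} \right)} - t = \left(-10 - 2 \cdot 25 \left(6 - 19\right)\right) - 61573 = \left(-10 - 2 \cdot 25 \left(-13\right)\right) - 61573 = \left(-10 - -650\right) - 61573 = \left(-10 + 650\right) - 61573 = 640 - 61573 = -60933$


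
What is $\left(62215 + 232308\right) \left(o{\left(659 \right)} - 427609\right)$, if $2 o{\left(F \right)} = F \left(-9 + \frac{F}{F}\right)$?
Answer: $-126717048135$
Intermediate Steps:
$o{\left(F \right)} = - 4 F$ ($o{\left(F \right)} = \frac{F \left(-9 + \frac{F}{F}\right)}{2} = \frac{F \left(-9 + 1\right)}{2} = \frac{F \left(-8\right)}{2} = \frac{\left(-8\right) F}{2} = - 4 F$)
$\left(62215 + 232308\right) \left(o{\left(659 \right)} - 427609\right) = \left(62215 + 232308\right) \left(\left(-4\right) 659 - 427609\right) = 294523 \left(-2636 - 427609\right) = 294523 \left(-430245\right) = -126717048135$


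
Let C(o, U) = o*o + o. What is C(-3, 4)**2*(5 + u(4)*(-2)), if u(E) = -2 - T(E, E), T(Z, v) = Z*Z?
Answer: 1476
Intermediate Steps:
C(o, U) = o + o**2 (C(o, U) = o**2 + o = o + o**2)
T(Z, v) = Z**2
u(E) = -2 - E**2
C(-3, 4)**2*(5 + u(4)*(-2)) = (-3*(1 - 3))**2*(5 + (-2 - 1*4**2)*(-2)) = (-3*(-2))**2*(5 + (-2 - 1*16)*(-2)) = 6**2*(5 + (-2 - 16)*(-2)) = 36*(5 - 18*(-2)) = 36*(5 + 36) = 36*41 = 1476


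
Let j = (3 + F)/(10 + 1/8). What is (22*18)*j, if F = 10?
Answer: 4576/9 ≈ 508.44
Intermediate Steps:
j = 104/81 (j = (3 + 10)/(10 + 1/8) = 13/(10 + ⅛) = 13/(81/8) = 13*(8/81) = 104/81 ≈ 1.2840)
(22*18)*j = (22*18)*(104/81) = 396*(104/81) = 4576/9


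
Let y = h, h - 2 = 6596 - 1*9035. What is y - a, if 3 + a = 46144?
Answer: -48578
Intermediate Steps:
a = 46141 (a = -3 + 46144 = 46141)
h = -2437 (h = 2 + (6596 - 1*9035) = 2 + (6596 - 9035) = 2 - 2439 = -2437)
y = -2437
y - a = -2437 - 1*46141 = -2437 - 46141 = -48578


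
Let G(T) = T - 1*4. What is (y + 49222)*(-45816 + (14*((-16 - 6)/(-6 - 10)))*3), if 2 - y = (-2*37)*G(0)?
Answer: -2238859656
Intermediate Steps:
G(T) = -4 + T (G(T) = T - 4 = -4 + T)
y = -294 (y = 2 - (-2*37)*(-4 + 0) = 2 - (-74)*(-4) = 2 - 1*296 = 2 - 296 = -294)
(y + 49222)*(-45816 + (14*((-16 - 6)/(-6 - 10)))*3) = (-294 + 49222)*(-45816 + (14*((-16 - 6)/(-6 - 10)))*3) = 48928*(-45816 + (14*(-22/(-16)))*3) = 48928*(-45816 + (14*(-22*(-1/16)))*3) = 48928*(-45816 + (14*(11/8))*3) = 48928*(-45816 + (77/4)*3) = 48928*(-45816 + 231/4) = 48928*(-183033/4) = -2238859656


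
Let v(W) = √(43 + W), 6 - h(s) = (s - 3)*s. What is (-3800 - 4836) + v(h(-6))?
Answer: -8636 + I*√5 ≈ -8636.0 + 2.2361*I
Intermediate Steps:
h(s) = 6 - s*(-3 + s) (h(s) = 6 - (s - 3)*s = 6 - (-3 + s)*s = 6 - s*(-3 + s))
(-3800 - 4836) + v(h(-6)) = (-3800 - 4836) + √(43 + (6 - 1*(-6)² + 3*(-6))) = -8636 + √(43 + (6 - 1*36 - 18)) = -8636 + √(43 + (6 - 36 - 18)) = -8636 + √(43 - 48) = -8636 + √(-5) = -8636 + I*√5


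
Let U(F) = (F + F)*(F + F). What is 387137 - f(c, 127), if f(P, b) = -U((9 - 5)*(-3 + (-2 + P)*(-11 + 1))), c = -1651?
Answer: 17481457793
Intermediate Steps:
U(F) = 4*F**2 (U(F) = (2*F)*(2*F) = 4*F**2)
f(P, b) = -4*(68 - 40*P)**2 (f(P, b) = -4*((9 - 5)*(-3 + (-2 + P)*(-11 + 1)))**2 = -4*(4*(-3 + (-2 + P)*(-10)))**2 = -4*(4*(-3 + (20 - 10*P)))**2 = -4*(4*(17 - 10*P))**2 = -4*(68 - 40*P)**2)
387137 - f(c, 127) = 387137 - (-64)*(-17 + 10*(-1651))**2 = 387137 - (-64)*(-17 - 16510)**2 = 387137 - (-64)*(-16527)**2 = 387137 - (-64)*273141729 = 387137 - 1*(-17481070656) = 387137 + 17481070656 = 17481457793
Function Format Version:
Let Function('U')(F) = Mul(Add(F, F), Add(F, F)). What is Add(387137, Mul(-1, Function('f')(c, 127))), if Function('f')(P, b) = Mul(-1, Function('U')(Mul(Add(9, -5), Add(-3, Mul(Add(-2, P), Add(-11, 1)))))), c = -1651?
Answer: 17481457793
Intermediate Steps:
Function('U')(F) = Mul(4, Pow(F, 2)) (Function('U')(F) = Mul(Mul(2, F), Mul(2, F)) = Mul(4, Pow(F, 2)))
Function('f')(P, b) = Mul(-4, Pow(Add(68, Mul(-40, P)), 2)) (Function('f')(P, b) = Mul(-1, Mul(4, Pow(Mul(Add(9, -5), Add(-3, Mul(Add(-2, P), Add(-11, 1)))), 2))) = Mul(-1, Mul(4, Pow(Mul(4, Add(-3, Mul(Add(-2, P), -10))), 2))) = Mul(-1, Mul(4, Pow(Mul(4, Add(-3, Add(20, Mul(-10, P)))), 2))) = Mul(-1, Mul(4, Pow(Mul(4, Add(17, Mul(-10, P))), 2))) = Mul(-1, Mul(4, Pow(Add(68, Mul(-40, P)), 2))) = Mul(-4, Pow(Add(68, Mul(-40, P)), 2)))
Add(387137, Mul(-1, Function('f')(c, 127))) = Add(387137, Mul(-1, Mul(-64, Pow(Add(-17, Mul(10, -1651)), 2)))) = Add(387137, Mul(-1, Mul(-64, Pow(Add(-17, -16510), 2)))) = Add(387137, Mul(-1, Mul(-64, Pow(-16527, 2)))) = Add(387137, Mul(-1, Mul(-64, 273141729))) = Add(387137, Mul(-1, -17481070656)) = Add(387137, 17481070656) = 17481457793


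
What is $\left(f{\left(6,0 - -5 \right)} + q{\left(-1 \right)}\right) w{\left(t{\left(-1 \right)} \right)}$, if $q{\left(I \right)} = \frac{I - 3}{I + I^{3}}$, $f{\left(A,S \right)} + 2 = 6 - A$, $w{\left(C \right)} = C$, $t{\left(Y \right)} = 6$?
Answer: $0$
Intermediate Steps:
$f{\left(A,S \right)} = 4 - A$ ($f{\left(A,S \right)} = -2 - \left(-6 + A\right) = 4 - A$)
$q{\left(I \right)} = \frac{-3 + I}{I + I^{3}}$
$\left(f{\left(6,0 - -5 \right)} + q{\left(-1 \right)}\right) w{\left(t{\left(-1 \right)} \right)} = \left(\left(4 - 6\right) + \frac{-3 - 1}{-1 + \left(-1\right)^{3}}\right) 6 = \left(\left(4 - 6\right) + \frac{1}{-1 - 1} \left(-4\right)\right) 6 = \left(-2 + \frac{1}{-2} \left(-4\right)\right) 6 = \left(-2 - -2\right) 6 = \left(-2 + 2\right) 6 = 0 \cdot 6 = 0$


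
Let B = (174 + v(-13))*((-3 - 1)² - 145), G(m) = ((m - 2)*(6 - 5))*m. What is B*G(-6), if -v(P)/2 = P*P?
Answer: 1015488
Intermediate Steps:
v(P) = -2*P² (v(P) = -2*P*P = -2*P²)
G(m) = m*(-2 + m) (G(m) = ((-2 + m)*1)*m = (-2 + m)*m = m*(-2 + m))
B = 21156 (B = (174 - 2*(-13)²)*((-3 - 1)² - 145) = (174 - 2*169)*((-4)² - 145) = (174 - 338)*(16 - 145) = -164*(-129) = 21156)
B*G(-6) = 21156*(-6*(-2 - 6)) = 21156*(-6*(-8)) = 21156*48 = 1015488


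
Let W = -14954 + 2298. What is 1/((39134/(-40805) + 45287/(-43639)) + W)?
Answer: -1780689395/22539960687781 ≈ -7.9001e-5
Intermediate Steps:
W = -12656
1/((39134/(-40805) + 45287/(-43639)) + W) = 1/((39134/(-40805) + 45287/(-43639)) - 12656) = 1/((39134*(-1/40805) + 45287*(-1/43639)) - 12656) = 1/((-39134/40805 - 45287/43639) - 12656) = 1/(-3555704661/1780689395 - 12656) = 1/(-22539960687781/1780689395) = -1780689395/22539960687781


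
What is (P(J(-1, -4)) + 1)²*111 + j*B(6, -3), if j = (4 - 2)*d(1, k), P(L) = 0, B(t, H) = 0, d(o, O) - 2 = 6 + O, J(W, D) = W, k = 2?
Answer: 111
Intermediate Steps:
d(o, O) = 8 + O (d(o, O) = 2 + (6 + O) = 8 + O)
j = 20 (j = (4 - 2)*(8 + 2) = 2*10 = 20)
(P(J(-1, -4)) + 1)²*111 + j*B(6, -3) = (0 + 1)²*111 + 20*0 = 1²*111 + 0 = 1*111 + 0 = 111 + 0 = 111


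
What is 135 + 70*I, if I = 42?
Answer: 3075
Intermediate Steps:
135 + 70*I = 135 + 70*42 = 135 + 2940 = 3075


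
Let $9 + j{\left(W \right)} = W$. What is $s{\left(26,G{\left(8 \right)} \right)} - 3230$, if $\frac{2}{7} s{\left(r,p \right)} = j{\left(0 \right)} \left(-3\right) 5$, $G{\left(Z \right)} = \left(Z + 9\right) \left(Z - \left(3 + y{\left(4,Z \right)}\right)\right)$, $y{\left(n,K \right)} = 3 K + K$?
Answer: $- \frac{5515}{2} \approx -2757.5$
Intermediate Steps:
$j{\left(W \right)} = -9 + W$
$y{\left(n,K \right)} = 4 K$
$G{\left(Z \right)} = \left(-3 - 3 Z\right) \left(9 + Z\right)$ ($G{\left(Z \right)} = \left(Z + 9\right) \left(Z - \left(3 + 4 Z\right)\right) = \left(9 + Z\right) \left(Z - \left(3 + 4 Z\right)\right) = \left(9 + Z\right) \left(-3 - 3 Z\right) = \left(-3 - 3 Z\right) \left(9 + Z\right)$)
$s{\left(r,p \right)} = \frac{945}{2}$ ($s{\left(r,p \right)} = \frac{7 \left(-9 + 0\right) \left(-3\right) 5}{2} = \frac{7 \left(-9\right) \left(-3\right) 5}{2} = \frac{7 \cdot 27 \cdot 5}{2} = \frac{7}{2} \cdot 135 = \frac{945}{2}$)
$s{\left(26,G{\left(8 \right)} \right)} - 3230 = \frac{945}{2} - 3230 = - \frac{5515}{2}$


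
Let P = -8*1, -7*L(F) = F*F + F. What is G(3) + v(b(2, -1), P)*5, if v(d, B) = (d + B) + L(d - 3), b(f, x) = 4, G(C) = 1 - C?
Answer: -164/7 ≈ -23.429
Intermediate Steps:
L(F) = -F/7 - F²/7 (L(F) = -(F*F + F)/7 = -(F² + F)/7 = -(F + F²)/7 = -F/7 - F²/7)
P = -8
v(d, B) = B + d - (-3 + d)*(-2 + d)/7 (v(d, B) = (d + B) - (d - 3)*(1 + (d - 3))/7 = (B + d) - (-3 + d)*(1 + (-3 + d))/7 = (B + d) - (-3 + d)*(-2 + d)/7 = B + d - (-3 + d)*(-2 + d)/7)
G(3) + v(b(2, -1), P)*5 = (1 - 1*3) + (-8 + 4 - (-3 + 4)*(-2 + 4)/7)*5 = (1 - 3) + (-8 + 4 - ⅐*1*2)*5 = -2 + (-8 + 4 - 2/7)*5 = -2 - 30/7*5 = -2 - 150/7 = -164/7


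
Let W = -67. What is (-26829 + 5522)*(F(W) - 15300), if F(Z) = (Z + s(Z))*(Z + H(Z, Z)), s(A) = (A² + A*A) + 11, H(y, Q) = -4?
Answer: 13823171934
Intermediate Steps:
s(A) = 11 + 2*A² (s(A) = (A² + A²) + 11 = 2*A² + 11 = 11 + 2*A²)
F(Z) = (-4 + Z)*(11 + Z + 2*Z²) (F(Z) = (Z + (11 + 2*Z²))*(Z - 4) = (11 + Z + 2*Z²)*(-4 + Z) = (-4 + Z)*(11 + Z + 2*Z²))
(-26829 + 5522)*(F(W) - 15300) = (-26829 + 5522)*((-44 - 7*(-67)² + 2*(-67)³ + 7*(-67)) - 15300) = -21307*((-44 - 7*4489 + 2*(-300763) - 469) - 15300) = -21307*((-44 - 31423 - 601526 - 469) - 15300) = -21307*(-633462 - 15300) = -21307*(-648762) = 13823171934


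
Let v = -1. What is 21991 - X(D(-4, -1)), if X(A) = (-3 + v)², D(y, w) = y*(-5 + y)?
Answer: 21975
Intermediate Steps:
X(A) = 16 (X(A) = (-3 - 1)² = (-4)² = 16)
21991 - X(D(-4, -1)) = 21991 - 1*16 = 21991 - 16 = 21975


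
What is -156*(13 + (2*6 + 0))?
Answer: -3900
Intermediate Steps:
-156*(13 + (2*6 + 0)) = -156*(13 + (12 + 0)) = -156*(13 + 12) = -156*25 = -3900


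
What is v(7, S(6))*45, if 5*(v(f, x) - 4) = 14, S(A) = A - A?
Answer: 306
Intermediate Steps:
S(A) = 0
v(f, x) = 34/5 (v(f, x) = 4 + (1/5)*14 = 4 + 14/5 = 34/5)
v(7, S(6))*45 = (34/5)*45 = 306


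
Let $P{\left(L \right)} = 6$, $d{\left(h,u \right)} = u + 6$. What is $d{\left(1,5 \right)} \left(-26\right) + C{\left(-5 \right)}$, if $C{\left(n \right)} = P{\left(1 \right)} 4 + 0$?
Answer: $-262$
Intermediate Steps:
$d{\left(h,u \right)} = 6 + u$
$C{\left(n \right)} = 24$ ($C{\left(n \right)} = 6 \cdot 4 + 0 = 24 + 0 = 24$)
$d{\left(1,5 \right)} \left(-26\right) + C{\left(-5 \right)} = \left(6 + 5\right) \left(-26\right) + 24 = 11 \left(-26\right) + 24 = -286 + 24 = -262$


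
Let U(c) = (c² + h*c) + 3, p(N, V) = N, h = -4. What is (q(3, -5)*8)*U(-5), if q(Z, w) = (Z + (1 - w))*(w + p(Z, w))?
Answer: -6912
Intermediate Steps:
q(Z, w) = (Z + w)*(1 + Z - w) (q(Z, w) = (Z + (1 - w))*(w + Z) = (1 + Z - w)*(Z + w) = (Z + w)*(1 + Z - w))
U(c) = 3 + c² - 4*c (U(c) = (c² - 4*c) + 3 = 3 + c² - 4*c)
(q(3, -5)*8)*U(-5) = ((3 - 5 + 3² - 1*(-5)²)*8)*(3 + (-5)² - 4*(-5)) = ((3 - 5 + 9 - 1*25)*8)*(3 + 25 + 20) = ((3 - 5 + 9 - 25)*8)*48 = -18*8*48 = -144*48 = -6912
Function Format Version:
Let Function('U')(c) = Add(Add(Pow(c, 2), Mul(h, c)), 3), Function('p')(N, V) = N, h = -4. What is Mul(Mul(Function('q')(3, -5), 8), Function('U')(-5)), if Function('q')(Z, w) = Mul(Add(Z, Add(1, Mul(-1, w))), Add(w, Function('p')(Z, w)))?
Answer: -6912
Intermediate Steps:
Function('q')(Z, w) = Mul(Add(Z, w), Add(1, Z, Mul(-1, w))) (Function('q')(Z, w) = Mul(Add(Z, Add(1, Mul(-1, w))), Add(w, Z)) = Mul(Add(1, Z, Mul(-1, w)), Add(Z, w)) = Mul(Add(Z, w), Add(1, Z, Mul(-1, w))))
Function('U')(c) = Add(3, Pow(c, 2), Mul(-4, c)) (Function('U')(c) = Add(Add(Pow(c, 2), Mul(-4, c)), 3) = Add(3, Pow(c, 2), Mul(-4, c)))
Mul(Mul(Function('q')(3, -5), 8), Function('U')(-5)) = Mul(Mul(Add(3, -5, Pow(3, 2), Mul(-1, Pow(-5, 2))), 8), Add(3, Pow(-5, 2), Mul(-4, -5))) = Mul(Mul(Add(3, -5, 9, Mul(-1, 25)), 8), Add(3, 25, 20)) = Mul(Mul(Add(3, -5, 9, -25), 8), 48) = Mul(Mul(-18, 8), 48) = Mul(-144, 48) = -6912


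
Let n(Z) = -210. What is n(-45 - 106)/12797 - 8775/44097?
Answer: -40518015/188103103 ≈ -0.21540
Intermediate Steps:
n(-45 - 106)/12797 - 8775/44097 = -210/12797 - 8775/44097 = -210*1/12797 - 8775*1/44097 = -210/12797 - 2925/14699 = -40518015/188103103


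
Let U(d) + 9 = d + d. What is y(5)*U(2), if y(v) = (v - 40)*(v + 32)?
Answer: 6475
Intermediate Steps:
U(d) = -9 + 2*d (U(d) = -9 + (d + d) = -9 + 2*d)
y(v) = (-40 + v)*(32 + v)
y(5)*U(2) = (-1280 + 5² - 8*5)*(-9 + 2*2) = (-1280 + 25 - 40)*(-9 + 4) = -1295*(-5) = 6475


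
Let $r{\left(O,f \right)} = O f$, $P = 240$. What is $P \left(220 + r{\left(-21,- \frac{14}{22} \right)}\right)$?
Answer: $\frac{616080}{11} \approx 56007.0$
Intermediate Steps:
$P \left(220 + r{\left(-21,- \frac{14}{22} \right)}\right) = 240 \left(220 - 21 \left(- \frac{14}{22}\right)\right) = 240 \left(220 - 21 \left(\left(-14\right) \frac{1}{22}\right)\right) = 240 \left(220 - - \frac{147}{11}\right) = 240 \left(220 + \frac{147}{11}\right) = 240 \cdot \frac{2567}{11} = \frac{616080}{11}$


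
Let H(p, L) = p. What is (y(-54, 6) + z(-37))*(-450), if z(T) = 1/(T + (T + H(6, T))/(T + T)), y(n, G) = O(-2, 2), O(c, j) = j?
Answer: -2403000/2707 ≈ -887.70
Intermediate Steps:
y(n, G) = 2
z(T) = 1/(T + (6 + T)/(2*T)) (z(T) = 1/(T + (T + 6)/(T + T)) = 1/(T + (6 + T)/((2*T))) = 1/(T + (6 + T)*(1/(2*T))) = 1/(T + (6 + T)/(2*T)))
(y(-54, 6) + z(-37))*(-450) = (2 + 2*(-37)/(6 - 37 + 2*(-37)²))*(-450) = (2 + 2*(-37)/(6 - 37 + 2*1369))*(-450) = (2 + 2*(-37)/(6 - 37 + 2738))*(-450) = (2 + 2*(-37)/2707)*(-450) = (2 + 2*(-37)*(1/2707))*(-450) = (2 - 74/2707)*(-450) = (5340/2707)*(-450) = -2403000/2707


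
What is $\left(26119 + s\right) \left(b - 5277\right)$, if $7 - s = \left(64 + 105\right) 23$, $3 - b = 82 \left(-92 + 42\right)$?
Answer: $-26108586$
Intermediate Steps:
$b = 4103$ ($b = 3 - 82 \left(-92 + 42\right) = 3 - 82 \left(-50\right) = 3 - -4100 = 3 + 4100 = 4103$)
$s = -3880$ ($s = 7 - \left(64 + 105\right) 23 = 7 - 169 \cdot 23 = 7 - 3887 = -3880$)
$\left(26119 + s\right) \left(b - 5277\right) = \left(26119 - 3880\right) \left(4103 - 5277\right) = 22239 \left(-1174\right) = -26108586$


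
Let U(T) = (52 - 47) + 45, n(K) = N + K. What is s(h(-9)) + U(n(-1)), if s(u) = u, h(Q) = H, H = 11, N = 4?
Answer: 61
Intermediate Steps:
h(Q) = 11
n(K) = 4 + K
U(T) = 50 (U(T) = 5 + 45 = 50)
s(h(-9)) + U(n(-1)) = 11 + 50 = 61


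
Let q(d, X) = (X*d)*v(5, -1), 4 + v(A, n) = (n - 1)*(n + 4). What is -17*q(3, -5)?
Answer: -2550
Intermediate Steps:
v(A, n) = -4 + (-1 + n)*(4 + n) (v(A, n) = -4 + (n - 1)*(n + 4) = -4 + (-1 + n)*(4 + n))
q(d, X) = -10*X*d (q(d, X) = (X*d)*(-8 + (-1)² + 3*(-1)) = (X*d)*(-8 + 1 - 3) = (X*d)*(-10) = -10*X*d)
-17*q(3, -5) = -(-170)*(-5)*3 = -17*150 = -2550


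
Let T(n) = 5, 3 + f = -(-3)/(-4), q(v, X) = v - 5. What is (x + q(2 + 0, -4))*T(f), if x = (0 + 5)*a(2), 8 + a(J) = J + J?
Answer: -115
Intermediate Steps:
q(v, X) = -5 + v
a(J) = -8 + 2*J (a(J) = -8 + (J + J) = -8 + 2*J)
f = -15/4 (f = -3 - (-3)/(-4) = -3 - (-3)*(-1)/4 = -3 - 3*¼ = -3 - ¾ = -15/4 ≈ -3.7500)
x = -20 (x = (0 + 5)*(-8 + 2*2) = 5*(-8 + 4) = 5*(-4) = -20)
(x + q(2 + 0, -4))*T(f) = (-20 + (-5 + (2 + 0)))*5 = (-20 + (-5 + 2))*5 = (-20 - 3)*5 = -23*5 = -115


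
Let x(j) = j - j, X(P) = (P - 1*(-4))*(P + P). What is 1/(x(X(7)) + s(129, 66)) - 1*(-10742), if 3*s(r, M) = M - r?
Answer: 225581/21 ≈ 10742.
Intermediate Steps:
s(r, M) = -r/3 + M/3 (s(r, M) = (M - r)/3 = -r/3 + M/3)
X(P) = 2*P*(4 + P) (X(P) = (P + 4)*(2*P) = (4 + P)*(2*P) = 2*P*(4 + P))
x(j) = 0
1/(x(X(7)) + s(129, 66)) - 1*(-10742) = 1/(0 + (-1/3*129 + (1/3)*66)) - 1*(-10742) = 1/(0 + (-43 + 22)) + 10742 = 1/(0 - 21) + 10742 = 1/(-21) + 10742 = -1/21 + 10742 = 225581/21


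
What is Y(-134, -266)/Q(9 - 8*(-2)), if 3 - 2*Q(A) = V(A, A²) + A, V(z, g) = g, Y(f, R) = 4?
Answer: -8/647 ≈ -0.012365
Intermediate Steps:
Q(A) = 3/2 - A/2 - A²/2 (Q(A) = 3/2 - (A² + A)/2 = 3/2 - (A + A²)/2 = 3/2 + (-A/2 - A²/2) = 3/2 - A/2 - A²/2)
Y(-134, -266)/Q(9 - 8*(-2)) = 4/(3/2 - (9 - 8*(-2))/2 - (9 - 8*(-2))²/2) = 4/(3/2 - (9 + 16)/2 - (9 + 16)²/2) = 4/(3/2 - ½*25 - ½*25²) = 4/(3/2 - 25/2 - ½*625) = 4/(3/2 - 25/2 - 625/2) = 4/(-647/2) = 4*(-2/647) = -8/647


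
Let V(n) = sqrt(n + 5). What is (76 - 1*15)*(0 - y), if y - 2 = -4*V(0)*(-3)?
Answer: -122 - 732*sqrt(5) ≈ -1758.8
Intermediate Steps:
V(n) = sqrt(5 + n)
y = 2 + 12*sqrt(5) (y = 2 - 4*sqrt(5 + 0)*(-3) = 2 - 4*sqrt(5)*(-3) = 2 + 12*sqrt(5) ≈ 28.833)
(76 - 1*15)*(0 - y) = (76 - 1*15)*(0 - (2 + 12*sqrt(5))) = (76 - 15)*(0 + (-2 - 12*sqrt(5))) = 61*(-2 - 12*sqrt(5)) = -122 - 732*sqrt(5)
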